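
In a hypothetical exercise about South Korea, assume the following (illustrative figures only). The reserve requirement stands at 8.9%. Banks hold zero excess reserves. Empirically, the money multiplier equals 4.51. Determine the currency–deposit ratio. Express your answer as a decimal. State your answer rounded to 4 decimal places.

0.1705

Using m = 4.51. From m = (1 + c)/(c + rr + e), rearranging gives 1 + c = m·(c + rr + e), so c·(1 − m) = m·(rr + e) − 1.
Hence c = [m·(rr + e) − 1]/(1 − m) = [4.51 × (0.089 + 0) − 1] / (1 − 4.51) ≈ 0.170544.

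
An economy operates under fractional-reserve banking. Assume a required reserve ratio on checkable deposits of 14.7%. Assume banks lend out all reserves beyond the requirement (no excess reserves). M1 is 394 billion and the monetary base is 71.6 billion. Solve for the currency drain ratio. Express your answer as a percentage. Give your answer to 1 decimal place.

4.2%

Using m = M/MB = 394/71.6 ≈ 5.502793. From m = (1 + c)/(c + rr + e), rearranging gives 1 + c = m·(c + rr + e), so c·(1 − m) = m·(rr + e) − 1.
Hence c = [m·(rr + e) − 1]/(1 − m) = [5.502793 × (0.147 + 0) − 1] / (1 − 5.502793) ≈ 0.042438.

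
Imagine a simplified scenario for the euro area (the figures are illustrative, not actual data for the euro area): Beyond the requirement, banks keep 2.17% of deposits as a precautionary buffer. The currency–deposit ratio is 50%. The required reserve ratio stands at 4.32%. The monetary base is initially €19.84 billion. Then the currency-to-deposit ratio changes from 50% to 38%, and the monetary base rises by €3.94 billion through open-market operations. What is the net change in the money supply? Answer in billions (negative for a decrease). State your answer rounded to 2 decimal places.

Before: m₁ = (1 + 0.5) / (0.0432 + 0.0217 + 0.5) ≈ 2.65534, MB₁ = 19.84, so M₁ = 2.65534 × 19.84 ≈ 52.6819 billion.
After: m₂ = (1 + 0.38) / (0.0432 + 0.0217 + 0.38) ≈ 3.10182, MB₂ = 19.84 + 3.94 = 23.78, so M₂ = 3.10182 × 23.78 ≈ 73.7613 billion.
ΔM = M₂ − M₁ = 73.7613 − 52.6819 = 21.0794 billion.

€21.08 billion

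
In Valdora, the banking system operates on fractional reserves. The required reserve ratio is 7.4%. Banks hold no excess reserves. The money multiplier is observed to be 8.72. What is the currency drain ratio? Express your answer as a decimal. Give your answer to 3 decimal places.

Using m = 8.72. From m = (1 + c)/(c + rr + e), rearranging gives 1 + c = m·(c + rr + e), so c·(1 − m) = m·(rr + e) − 1.
Hence c = [m·(rr + e) − 1]/(1 − m) = [8.72 × (0.074 + 0) − 1] / (1 − 8.72) ≈ 0.045948.

0.046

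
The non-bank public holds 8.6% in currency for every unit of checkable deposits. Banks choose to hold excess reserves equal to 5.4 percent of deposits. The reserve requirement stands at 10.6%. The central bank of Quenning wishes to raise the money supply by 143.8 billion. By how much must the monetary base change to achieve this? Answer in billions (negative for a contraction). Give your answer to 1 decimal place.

32.6 billion

The money multiplier is m = (1 + c) / (rr + e + c) = (1 + 0.086) / (0.106 + 0.054 + 0.086) ≈ 4.41463.
ΔMB = ΔM / m = (+143.8) / 4.41463 ≈ 32.5735 billion.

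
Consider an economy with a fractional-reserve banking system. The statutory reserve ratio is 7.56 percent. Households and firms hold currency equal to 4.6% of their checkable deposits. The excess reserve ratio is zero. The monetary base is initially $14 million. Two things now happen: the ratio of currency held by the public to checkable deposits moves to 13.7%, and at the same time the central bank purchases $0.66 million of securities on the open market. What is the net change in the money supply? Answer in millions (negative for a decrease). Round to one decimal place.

Before: m₁ = (1 + 0.046) / (0.0756 + 0.046) ≈ 8.6020, MB₁ = 14, so M₁ = 8.6020 × 14 = 120.428 million.
After: m₂ = (1 + 0.137) / (0.0756 + 0.137) ≈ 5.3481, MB₂ = 14 + 0.66 = 14.66, so M₂ = 5.3481 × 14.66 ≈ 78.4031 million.
ΔM = M₂ − M₁ = 78.4031 − 120.428 = -42.0249 million.

-42.0 million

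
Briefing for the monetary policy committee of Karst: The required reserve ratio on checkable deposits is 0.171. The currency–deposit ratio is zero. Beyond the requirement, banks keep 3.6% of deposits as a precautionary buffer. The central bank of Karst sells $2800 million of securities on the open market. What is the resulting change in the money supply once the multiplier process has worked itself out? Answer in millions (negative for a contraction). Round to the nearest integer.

The money multiplier is m = 1 / (rr + e) = 1 / (0.171 + 0.036) ≈ 4.83092.
The sale removes 2800 million of base, so ΔM = m × ΔMB = 4.83092 × (−2800) = -13526.576 million.

-13527 million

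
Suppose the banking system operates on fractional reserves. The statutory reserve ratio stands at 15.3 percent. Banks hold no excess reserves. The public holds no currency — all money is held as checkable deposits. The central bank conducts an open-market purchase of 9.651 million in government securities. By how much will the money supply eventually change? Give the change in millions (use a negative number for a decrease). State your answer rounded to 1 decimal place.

63.1 million

The simple money multiplier is m = 1/rr = 1/0.153 ≈ 6.5359.
An open-market purchase increases the monetary base by 9.651 million, so ΔM = m × ΔMB = 6.5359 × 9.651 ≈ 63.078 million.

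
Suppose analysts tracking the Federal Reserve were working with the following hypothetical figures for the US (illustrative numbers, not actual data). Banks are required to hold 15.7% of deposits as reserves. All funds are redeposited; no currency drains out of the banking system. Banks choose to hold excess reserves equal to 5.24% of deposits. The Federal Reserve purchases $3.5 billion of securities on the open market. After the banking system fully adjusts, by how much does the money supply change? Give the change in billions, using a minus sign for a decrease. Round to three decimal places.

$16.714 billion

The money multiplier is m = 1 / (rr + e) = 1 / (0.157 + 0.0524) ≈ 4.77555.
The purchase adds 3.5 billion of base, so ΔM = m × ΔMB = 4.77555 × (+3.5) ≈ 16.7144 billion.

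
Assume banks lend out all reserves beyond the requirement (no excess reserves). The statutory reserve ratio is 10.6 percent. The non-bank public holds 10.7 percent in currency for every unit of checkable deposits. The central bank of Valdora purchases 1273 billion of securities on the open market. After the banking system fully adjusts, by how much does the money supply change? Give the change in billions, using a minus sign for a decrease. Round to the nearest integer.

6616 billion

The money multiplier is m = (1 + c) / (rr + c) = (1 + 0.107) / (0.106 + 0.107) ≈ 5.19718.
The purchase adds 1273 billion of base, so ΔM = m × ΔMB = 5.19718 × (+1273) ≈ 6616.0101 billion.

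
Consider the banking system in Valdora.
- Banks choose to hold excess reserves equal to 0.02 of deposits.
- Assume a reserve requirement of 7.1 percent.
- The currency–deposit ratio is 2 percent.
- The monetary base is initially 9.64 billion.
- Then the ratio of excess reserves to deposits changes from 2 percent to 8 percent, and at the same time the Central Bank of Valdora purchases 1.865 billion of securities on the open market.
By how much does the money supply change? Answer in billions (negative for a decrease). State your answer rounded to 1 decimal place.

-20.0 billion

Before: m₁ = (1 + 0.02) / (0.071 + 0.02 + 0.02) ≈ 9.1892, MB₁ = 9.64, so M₁ = 9.1892 × 9.64 ≈ 88.5839 billion.
After: m₂ = (1 + 0.02) / (0.071 + 0.08 + 0.02) ≈ 5.9649, MB₂ = 9.64 + 1.865 = 11.505, so M₂ = 5.9649 × 11.505 ≈ 68.6262 billion.
ΔM = M₂ − M₁ = 68.6262 − 88.5839 = -19.9577 billion.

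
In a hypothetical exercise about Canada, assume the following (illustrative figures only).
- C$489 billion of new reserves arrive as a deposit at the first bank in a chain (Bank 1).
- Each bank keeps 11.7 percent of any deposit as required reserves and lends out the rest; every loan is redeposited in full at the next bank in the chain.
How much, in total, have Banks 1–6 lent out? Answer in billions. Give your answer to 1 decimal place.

C$1941.3 billion

Bank i lends (1 − rr)^i of the original deposit: Bank 1 lends 489·0.8830 = 431.7870, Bank 2 lends 489·0.8830² ≈ 381.2679, and so on.
Summing a geometric series: total = 489·[0.8830·(1 − 0.8830^6) / (1 − 0.8830)] ≈ 1941.2531 billion.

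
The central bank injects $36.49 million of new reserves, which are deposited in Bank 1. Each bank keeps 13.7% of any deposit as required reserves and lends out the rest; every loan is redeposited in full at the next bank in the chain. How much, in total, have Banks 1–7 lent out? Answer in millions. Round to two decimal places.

$147.91 million

Bank i lends (1 − rr)^i of the original deposit: Bank 1 lends 36.49·0.8630 ≈ 31.4909, Bank 2 lends 36.49·0.8630² ≈ 27.1766, and so on.
Summing a geometric series: total = 36.49·[0.8630·(1 − 0.8630^7) / (1 − 0.8630)] ≈ 147.9121 million.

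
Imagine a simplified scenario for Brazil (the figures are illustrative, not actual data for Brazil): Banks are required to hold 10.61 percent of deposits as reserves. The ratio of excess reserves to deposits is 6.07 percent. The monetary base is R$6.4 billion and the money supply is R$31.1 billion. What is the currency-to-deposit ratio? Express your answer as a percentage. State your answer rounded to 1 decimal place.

4.9%

Using m = M/MB = 31.1/6.4 = 4.859375. From m = (1 + c)/(c + rr + e), rearranging gives 1 + c = m·(c + rr + e), so c·(1 − m) = m·(rr + e) − 1.
Hence c = [m·(rr + e) − 1]/(1 − m) = [4.859375 × (0.1061 + 0.0607) − 1] / (1 − 4.859375) ≈ 0.049090.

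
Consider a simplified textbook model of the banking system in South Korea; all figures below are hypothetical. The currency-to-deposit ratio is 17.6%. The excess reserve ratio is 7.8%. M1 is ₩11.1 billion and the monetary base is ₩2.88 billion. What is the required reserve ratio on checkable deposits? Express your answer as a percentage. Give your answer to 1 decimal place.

Using m = M/MB = 11.1/2.88 ≈ 3.854167. Since m = (1 + c)/(c + rr + e), the denominator satisfies c + rr + e = (1 + c)/m = (1 + 0.176) / 3.854167 ≈ 0.305124.
With c = 0.176 and e = 0.078, the required reserve ratio on checkable deposits is 0.305124 − 0.176 − 0.078 = 0.051124.

5.1%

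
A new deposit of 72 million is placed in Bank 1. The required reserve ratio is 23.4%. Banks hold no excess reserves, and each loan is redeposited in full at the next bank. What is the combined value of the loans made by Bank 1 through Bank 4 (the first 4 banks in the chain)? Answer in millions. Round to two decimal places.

Bank i lends (1 − rr)^i of the original deposit: Bank 1 lends 72·0.7660 = 55.1520, Bank 2 lends 72·0.7660² ≈ 42.2464, and so on.
Summing a geometric series: total = 72·[0.7660·(1 − 0.7660^4) / (1 − 0.7660)] ≈ 154.5475 million.

154.55 million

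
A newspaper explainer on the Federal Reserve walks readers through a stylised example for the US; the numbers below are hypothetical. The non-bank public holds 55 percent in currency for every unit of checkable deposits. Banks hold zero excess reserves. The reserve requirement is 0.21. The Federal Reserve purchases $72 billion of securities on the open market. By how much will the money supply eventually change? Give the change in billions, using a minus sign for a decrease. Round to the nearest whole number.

The money multiplier is m = (1 + c) / (rr + c) = (1 + 0.55) / (0.21 + 0.55) ≈ 2.0395.
The purchase adds 72 billion of base, so ΔM = m × ΔMB = 2.0395 × (+72) = 146.844 billion.

$147 billion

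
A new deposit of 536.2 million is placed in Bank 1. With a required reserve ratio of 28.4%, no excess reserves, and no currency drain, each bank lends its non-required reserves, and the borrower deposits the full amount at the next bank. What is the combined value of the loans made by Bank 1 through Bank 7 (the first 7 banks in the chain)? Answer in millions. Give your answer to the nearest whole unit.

Bank i lends (1 − rr)^i of the original deposit: Bank 1 lends 536.2·0.7160 = 383.9192, Bank 2 lends 536.2·0.7160² ≈ 274.8861, and so on.
Summing a geometric series: total = 536.2·[0.7160·(1 − 0.7160^7) / (1 − 0.7160)] ≈ 1221.4176 million.

1221 million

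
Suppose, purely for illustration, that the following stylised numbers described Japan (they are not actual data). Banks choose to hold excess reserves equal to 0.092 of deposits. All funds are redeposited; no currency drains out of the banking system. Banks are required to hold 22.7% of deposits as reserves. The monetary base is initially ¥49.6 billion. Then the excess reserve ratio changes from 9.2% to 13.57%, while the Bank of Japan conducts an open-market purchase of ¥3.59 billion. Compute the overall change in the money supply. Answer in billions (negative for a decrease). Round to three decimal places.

-8.836 billion

Before: m₁ = 1 / (0.227 + 0.092) ≈ 3.134796, MB₁ = 49.6, so M₁ = 3.134796 × 49.6 ≈ 155.4859 billion.
After: m₂ = 1 / (0.227 + 0.1357) ≈ 2.757100, MB₂ = 49.6 + 3.59 = 53.19, so M₂ = 2.757100 × 53.19 ≈ 146.6501 billion.
ΔM = M₂ − M₁ = 146.6501 − 155.4859 = -8.8358 billion.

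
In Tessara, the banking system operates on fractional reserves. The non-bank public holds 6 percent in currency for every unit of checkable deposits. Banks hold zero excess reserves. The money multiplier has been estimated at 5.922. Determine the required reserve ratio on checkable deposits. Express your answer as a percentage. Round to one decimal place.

11.9%

Using m = 5.922. Since m = (1 + c)/(c + rr + e), the denominator satisfies c + rr + e = (1 + c)/m = (1 + 0.06) / 5.922 ≈ 0.178994.
With c = 0.06 and e = 0, the required reserve ratio on checkable deposits is 0.178994 − 0.06 − 0 = 0.118994.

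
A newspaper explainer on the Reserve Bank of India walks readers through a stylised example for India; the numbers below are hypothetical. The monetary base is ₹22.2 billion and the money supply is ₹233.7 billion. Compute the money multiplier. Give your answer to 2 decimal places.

The money multiplier is m = M / MB = 233.7 / 22.2 ≈ 10.52703.

10.53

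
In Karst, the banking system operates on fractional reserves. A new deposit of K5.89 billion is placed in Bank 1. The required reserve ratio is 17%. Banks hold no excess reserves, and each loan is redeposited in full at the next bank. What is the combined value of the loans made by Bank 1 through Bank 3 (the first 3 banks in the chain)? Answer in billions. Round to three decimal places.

K12.314 billion

Bank i lends (1 − rr)^i of the original deposit: Bank 1 lends 5.89·0.8300 = 4.8887, Bank 2 lends 5.89·0.8300² ≈ 4.0576, and so on.
Summing a geometric series: total = 5.89·[0.8300·(1 − 0.8300^3) / (1 − 0.8300)] ≈ 12.3141 billion.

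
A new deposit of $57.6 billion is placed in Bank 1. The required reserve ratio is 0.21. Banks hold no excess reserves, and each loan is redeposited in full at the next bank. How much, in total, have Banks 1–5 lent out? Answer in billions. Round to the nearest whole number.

Bank i lends (1 − rr)^i of the original deposit: Bank 1 lends 57.6·0.7900 = 45.5040, Bank 2 lends 57.6·0.7900² ≈ 35.9482, and so on.
Summing a geometric series: total = 57.6·[0.7900·(1 − 0.7900^5) / (1 − 0.7900)] ≈ 150.0103 billion.

$150 billion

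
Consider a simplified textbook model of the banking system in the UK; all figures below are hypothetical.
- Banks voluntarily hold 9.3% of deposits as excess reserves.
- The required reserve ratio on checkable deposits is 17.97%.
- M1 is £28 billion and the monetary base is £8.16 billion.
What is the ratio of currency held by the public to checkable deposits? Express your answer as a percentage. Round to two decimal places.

2.64%

Using m = M/MB = 28/8.16 ≈ 3.431373. From m = (1 + c)/(c + rr + e), rearranging gives 1 + c = m·(c + rr + e), so c·(1 − m) = m·(rr + e) − 1.
Hence c = [m·(rr + e) − 1]/(1 − m) = [3.431373 × (0.1797 + 0.093) − 1] / (1 − 3.431373) ≈ 0.026431.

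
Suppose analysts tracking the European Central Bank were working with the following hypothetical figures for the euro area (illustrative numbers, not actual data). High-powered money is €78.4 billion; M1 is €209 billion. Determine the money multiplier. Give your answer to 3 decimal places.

The money multiplier is m = M / MB = 209 / 78.4 ≈ 2.66582.

2.666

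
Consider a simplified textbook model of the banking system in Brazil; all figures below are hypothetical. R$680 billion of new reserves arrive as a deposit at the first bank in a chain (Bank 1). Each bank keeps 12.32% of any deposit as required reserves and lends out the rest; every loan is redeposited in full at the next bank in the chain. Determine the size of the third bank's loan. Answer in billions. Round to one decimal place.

R$458.4 billion

Each bank lends a fraction (1 − rr) = 0.8768 of the deposit it receives, so Bank 3 receives 680·0.8768^2 and lends 680·0.8768^3 ≈ 458.3640 billion.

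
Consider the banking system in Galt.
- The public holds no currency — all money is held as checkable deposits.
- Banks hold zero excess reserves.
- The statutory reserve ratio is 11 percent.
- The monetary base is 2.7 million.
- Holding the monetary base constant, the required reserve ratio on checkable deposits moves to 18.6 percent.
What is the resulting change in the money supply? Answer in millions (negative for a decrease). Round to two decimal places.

Initially m₁ = 1 / (0.11) ≈ 9.0909, so M₁ = 9.0909 × 2.7 ≈ 24.5454 million.
After the change m₂ = 1 / (0.186) ≈ 5.3763, so M₂ = 5.3763 × 2.7 ≈ 14.516 million.
ΔM = M₂ − M₁ = 14.516 − 24.5454 = -10.0294 million.

-10.03 million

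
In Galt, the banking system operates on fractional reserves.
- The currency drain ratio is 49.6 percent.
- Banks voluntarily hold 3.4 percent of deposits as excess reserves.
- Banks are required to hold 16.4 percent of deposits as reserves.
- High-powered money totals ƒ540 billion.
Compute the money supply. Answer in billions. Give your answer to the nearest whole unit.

The money multiplier is m = (1 + c) / (rr + e + c) = (1 + 0.496) / (0.164 + 0.034 + 0.496) ≈ 2.1556.
So M = m × MB = 2.1556 × 540 = 1164.024 billion.

ƒ1164 billion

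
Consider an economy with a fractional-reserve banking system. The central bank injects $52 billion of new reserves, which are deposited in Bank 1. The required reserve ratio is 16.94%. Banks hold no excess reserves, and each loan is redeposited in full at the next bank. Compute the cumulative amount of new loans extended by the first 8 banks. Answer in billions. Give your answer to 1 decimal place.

Bank i lends (1 − rr)^i of the original deposit: Bank 1 lends 52·0.8306 = 43.1912, Bank 2 lends 52·0.8306² ≈ 35.8746, and so on.
Summing a geometric series: total = 52·[0.8306·(1 − 0.8306^8) / (1 − 0.8306)] ≈ 197.2071 billion.

$197.2 billion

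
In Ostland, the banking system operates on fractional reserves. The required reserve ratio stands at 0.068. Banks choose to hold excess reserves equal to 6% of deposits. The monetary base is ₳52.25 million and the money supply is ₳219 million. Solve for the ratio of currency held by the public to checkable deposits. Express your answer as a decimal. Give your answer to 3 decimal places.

Using m = M/MB = 219/52.25 ≈ 4.191388. From m = (1 + c)/(c + rr + e), rearranging gives 1 + c = m·(c + rr + e), so c·(1 − m) = m·(rr + e) − 1.
Hence c = [m·(rr + e) − 1]/(1 − m) = [4.191388 × (0.068 + 0.06) − 1] / (1 − 4.191388) ≈ 0.145235.

0.145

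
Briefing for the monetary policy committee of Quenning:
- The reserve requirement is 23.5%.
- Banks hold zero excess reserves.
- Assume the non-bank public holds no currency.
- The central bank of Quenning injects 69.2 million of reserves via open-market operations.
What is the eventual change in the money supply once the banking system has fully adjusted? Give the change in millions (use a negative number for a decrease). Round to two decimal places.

The simple money multiplier is m = 1/rr = 1/0.235 ≈ 4.25532.
An open-market purchase increases the monetary base by 69.2 million, so ΔM = m × ΔMB = 4.25532 × 69.2 ≈ 294.4681 million.

294.47 million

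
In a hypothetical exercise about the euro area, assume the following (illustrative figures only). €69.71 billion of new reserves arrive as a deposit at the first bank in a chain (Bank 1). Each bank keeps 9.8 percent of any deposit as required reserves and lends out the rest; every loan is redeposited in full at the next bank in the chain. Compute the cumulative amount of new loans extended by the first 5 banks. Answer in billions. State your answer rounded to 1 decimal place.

€258.5 billion

Bank i lends (1 − rr)^i of the original deposit: Bank 1 lends 69.71·0.9020 ≈ 62.8784, Bank 2 lends 69.71·0.9020² ≈ 56.7163, and so on.
Summing a geometric series: total = 69.71·[0.9020·(1 − 0.9020^5) / (1 − 0.9020)] ≈ 258.5200 billion.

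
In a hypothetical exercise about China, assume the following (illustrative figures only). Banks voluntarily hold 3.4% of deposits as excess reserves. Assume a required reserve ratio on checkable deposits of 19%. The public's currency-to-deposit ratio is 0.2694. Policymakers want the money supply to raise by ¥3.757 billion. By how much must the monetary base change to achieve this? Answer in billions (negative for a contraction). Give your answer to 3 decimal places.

¥1.460 billion

The money multiplier is m = (1 + c) / (rr + e + c) = (1 + 0.2694) / (0.19 + 0.034 + 0.2694) ≈ 2.57276.
ΔMB = ΔM / m = (+3.757) / 2.57276 ≈ 1.4603 billion.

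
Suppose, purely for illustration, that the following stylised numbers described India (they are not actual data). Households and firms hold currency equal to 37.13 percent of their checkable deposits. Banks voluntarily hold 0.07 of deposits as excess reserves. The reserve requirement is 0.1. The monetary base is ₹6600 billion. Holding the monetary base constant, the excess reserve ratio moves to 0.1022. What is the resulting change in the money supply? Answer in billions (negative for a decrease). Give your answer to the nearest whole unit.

-939 billion

Initially m₁ = (1 + 0.3713) / (0.1 + 0.07 + 0.3713) ≈ 2.53335, so M₁ = 2.53335 × 6600 = 16720.11 billion.
After the change m₂ = (1 + 0.3713) / (0.1 + 0.1022 + 0.3713) ≈ 2.39111, so M₂ = 2.39111 × 6600 = 15781.326 billion.
ΔM = M₂ − M₁ = 15781.326 − 16720.11 = -938.784 billion.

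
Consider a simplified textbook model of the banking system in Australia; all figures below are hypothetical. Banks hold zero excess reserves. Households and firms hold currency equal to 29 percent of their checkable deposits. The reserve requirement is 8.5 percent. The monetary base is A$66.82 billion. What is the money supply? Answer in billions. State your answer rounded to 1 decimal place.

The money multiplier is m = (1 + c) / (rr + c) = (1 + 0.29) / (0.085 + 0.29) = 3.44.
So M = m × MB = 3.44 × 66.82 = 229.8608 billion.

A$229.9 billion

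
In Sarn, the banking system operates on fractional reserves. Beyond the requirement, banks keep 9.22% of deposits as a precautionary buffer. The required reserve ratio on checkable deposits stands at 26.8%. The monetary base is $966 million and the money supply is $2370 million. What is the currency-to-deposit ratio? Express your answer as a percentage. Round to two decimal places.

Using m = M/MB = 2370/966 ≈ 2.453416. From m = (1 + c)/(c + rr + e), rearranging gives 1 + c = m·(c + rr + e), so c·(1 − m) = m·(rr + e) − 1.
Hence c = [m·(rr + e) − 1]/(1 − m) = [2.453416 × (0.268 + 0.0922) − 1] / (1 − 2.453416) ≈ 0.080004.

8.00%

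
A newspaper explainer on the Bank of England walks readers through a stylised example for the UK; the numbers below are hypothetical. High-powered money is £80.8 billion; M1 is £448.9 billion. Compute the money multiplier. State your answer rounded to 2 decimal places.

The money multiplier is m = M / MB = 448.9 / 80.8 ≈ 5.55569.

5.56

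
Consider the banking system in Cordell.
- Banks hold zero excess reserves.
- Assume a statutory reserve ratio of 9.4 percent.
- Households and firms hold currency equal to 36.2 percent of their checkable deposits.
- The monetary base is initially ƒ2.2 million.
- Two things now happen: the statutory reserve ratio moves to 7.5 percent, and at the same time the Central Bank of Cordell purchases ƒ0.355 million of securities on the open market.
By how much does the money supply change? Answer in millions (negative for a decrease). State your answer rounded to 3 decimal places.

Before: m₁ = (1 + 0.362) / (0.094 + 0.362) ≈ 2.98684, MB₁ = 2.2, so M₁ = 2.98684 × 2.2 ≈ 6.571 million.
After: m₂ = (1 + 0.362) / (0.075 + 0.362) ≈ 3.11670, MB₂ = 2.2 + 0.355 = 2.555, so M₂ = 3.11670 × 2.555 ≈ 7.9632 million.
ΔM = M₂ − M₁ = 7.9632 − 6.571 = 1.3922 million.

ƒ1.392 million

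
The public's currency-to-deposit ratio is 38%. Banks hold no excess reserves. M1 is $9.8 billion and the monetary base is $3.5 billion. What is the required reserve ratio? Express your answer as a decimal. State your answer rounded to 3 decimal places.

0.113

Using m = M/MB = 9.8/3.5 = 2.800000. Since m = (1 + c)/(c + rr + e), the denominator satisfies c + rr + e = (1 + c)/m = (1 + 0.38) / 2.800000 ≈ 0.492857.
With c = 0.38 and e = 0, the required reserve ratio is 0.492857 − 0.38 − 0 = 0.112857.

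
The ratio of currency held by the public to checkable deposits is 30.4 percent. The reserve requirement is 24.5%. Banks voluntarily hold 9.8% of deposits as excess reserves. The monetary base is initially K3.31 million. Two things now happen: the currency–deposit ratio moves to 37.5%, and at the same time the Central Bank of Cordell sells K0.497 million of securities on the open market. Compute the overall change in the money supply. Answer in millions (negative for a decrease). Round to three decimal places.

-1.284 million

Before: m₁ = (1 + 0.304) / (0.245 + 0.098 + 0.304) ≈ 2.01546, MB₁ = 3.31, so M₁ = 2.01546 × 3.31 ≈ 6.6712 million.
After: m₂ = (1 + 0.375) / (0.245 + 0.098 + 0.375) ≈ 1.91504, MB₂ = 3.31 − 0.497 = 2.813, so M₂ = 1.91504 × 2.813 ≈ 5.387 million.
ΔM = M₂ − M₁ = 5.387 − 6.6712 = -1.2842 million.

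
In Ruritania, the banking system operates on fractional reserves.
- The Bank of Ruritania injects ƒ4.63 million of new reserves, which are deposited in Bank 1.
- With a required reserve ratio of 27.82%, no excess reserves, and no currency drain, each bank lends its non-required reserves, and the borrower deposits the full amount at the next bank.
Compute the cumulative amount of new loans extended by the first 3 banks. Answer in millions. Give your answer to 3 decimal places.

ƒ7.495 million

Bank i lends (1 − rr)^i of the original deposit: Bank 1 lends 4.63·0.7218 ≈ 3.3419, Bank 2 lends 4.63·0.7218² ≈ 2.4122, and so on.
Summing a geometric series: total = 4.63·[0.7218·(1 − 0.7218^3) / (1 − 0.7218)] ≈ 7.4953 million.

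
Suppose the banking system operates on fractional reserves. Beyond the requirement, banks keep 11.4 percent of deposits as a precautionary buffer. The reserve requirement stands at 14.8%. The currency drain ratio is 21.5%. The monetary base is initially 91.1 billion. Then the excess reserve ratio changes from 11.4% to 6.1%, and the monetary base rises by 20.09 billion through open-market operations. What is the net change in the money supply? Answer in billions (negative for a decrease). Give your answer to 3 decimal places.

Before: m₁ = (1 + 0.215) / (0.148 + 0.114 + 0.215) ≈ 2.5471698, MB₁ = 91.1, so M₁ = 2.5471698 × 91.1 ≈ 232.0472 billion.
After: m₂ = (1 + 0.215) / (0.148 + 0.061 + 0.215) ≈ 2.8655660, MB₂ = 91.1 + 20.09 = 111.19, so M₂ = 2.8655660 × 111.19 ≈ 318.6223 billion.
ΔM = M₂ − M₁ = 318.6223 − 232.0472 = 86.5751 billion.

86.575 billion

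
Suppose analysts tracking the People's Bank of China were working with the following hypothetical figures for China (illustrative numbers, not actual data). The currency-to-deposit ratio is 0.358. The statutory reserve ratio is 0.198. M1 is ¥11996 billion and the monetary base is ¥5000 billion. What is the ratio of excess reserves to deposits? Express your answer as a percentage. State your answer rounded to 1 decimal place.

Using m = M/MB = 11996/5000 = 2.399200. Since m = (1 + c)/(c + rr + e), the denominator satisfies c + rr + e = (1 + c)/m = (1 + 0.358) / 2.399200 ≈ 0.566022.
With c = 0.358 and rr = 0.198, the ratio of excess reserves to deposits is 0.566022 − 0.358 − 0.198 = 0.010022.

1.0%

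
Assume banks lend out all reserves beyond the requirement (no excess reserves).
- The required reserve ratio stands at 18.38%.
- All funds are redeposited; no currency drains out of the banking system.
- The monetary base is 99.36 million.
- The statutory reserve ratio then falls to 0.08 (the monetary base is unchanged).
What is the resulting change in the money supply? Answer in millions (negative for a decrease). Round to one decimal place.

Initially m₁ = 1 / (0.1838) ≈ 5.4407, so M₁ = 5.4407 × 99.36 ≈ 540.588 million.
After the change m₂ = 1 / (0.08) = 12.5, so M₂ = 12.5 × 99.36 = 1242 million.
ΔM = M₂ − M₁ = 1242 − 540.588 = 701.412 million.

701.4 million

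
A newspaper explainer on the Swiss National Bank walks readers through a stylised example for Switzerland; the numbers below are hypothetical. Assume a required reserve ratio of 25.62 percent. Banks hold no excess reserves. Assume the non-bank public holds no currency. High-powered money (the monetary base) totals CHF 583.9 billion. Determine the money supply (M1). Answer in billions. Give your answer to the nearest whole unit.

With no currency drain or excess reserves, the money multiplier is m = 1/rr = 1/0.2562 ≈ 3.9032.
Money supply M = m × MB = 3.9032 × 583.9 ≈ 2279.0785 billion.

CHF 2279 billion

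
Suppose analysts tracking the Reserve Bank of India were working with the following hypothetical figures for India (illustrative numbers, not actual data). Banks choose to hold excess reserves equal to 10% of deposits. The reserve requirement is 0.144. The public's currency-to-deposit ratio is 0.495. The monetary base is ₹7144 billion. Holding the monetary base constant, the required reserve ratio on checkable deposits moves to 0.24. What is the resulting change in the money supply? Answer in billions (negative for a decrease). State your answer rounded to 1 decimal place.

Initially m₁ = (1 + 0.495) / (0.144 + 0.1 + 0.495) ≈ 2.023004, so M₁ = 2.023004 × 7144 ≈ 14452.3406 billion.
After the change m₂ = (1 + 0.495) / (0.24 + 0.1 + 0.495) ≈ 1.790419, so M₂ = 1.790419 × 7144 ≈ 12790.7533 billion.
ΔM = M₂ − M₁ = 12790.7533 − 14452.3406 = -1661.5873 billion.

-1661.6 billion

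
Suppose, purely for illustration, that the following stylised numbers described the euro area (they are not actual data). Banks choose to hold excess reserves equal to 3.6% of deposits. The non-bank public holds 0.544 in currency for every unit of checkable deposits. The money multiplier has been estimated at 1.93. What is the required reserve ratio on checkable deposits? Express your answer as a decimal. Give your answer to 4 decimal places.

0.2200

Using m = 1.93. Since m = (1 + c)/(c + rr + e), the denominator satisfies c + rr + e = (1 + c)/m = (1 + 0.544) / 1.93 = 0.800000.
With c = 0.544 and e = 0.036, the required reserve ratio on checkable deposits is 0.800000 − 0.544 − 0.036 = 0.22.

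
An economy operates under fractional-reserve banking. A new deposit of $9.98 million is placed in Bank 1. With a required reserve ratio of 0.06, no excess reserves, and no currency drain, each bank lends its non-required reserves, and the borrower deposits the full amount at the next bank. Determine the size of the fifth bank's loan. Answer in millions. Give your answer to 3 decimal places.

$7.324 million

Each bank lends a fraction (1 − rr) = 0.9400 of the deposit it receives, so Bank 5 receives 9.98·0.9400^4 and lends 9.98·0.9400^5 ≈ 7.3244 million.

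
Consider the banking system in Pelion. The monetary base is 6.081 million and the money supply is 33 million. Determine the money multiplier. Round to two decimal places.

5.43

The money multiplier is m = M / MB = 33 / 6.081 ≈ 5.42674.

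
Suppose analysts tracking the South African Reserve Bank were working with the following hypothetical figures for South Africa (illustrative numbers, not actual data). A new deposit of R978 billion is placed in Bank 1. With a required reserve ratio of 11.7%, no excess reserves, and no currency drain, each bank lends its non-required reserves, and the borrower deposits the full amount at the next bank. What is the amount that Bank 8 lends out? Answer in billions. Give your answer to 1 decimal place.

Each bank lends a fraction (1 − rr) = 0.8830 of the deposit it receives, so Bank 8 receives 978·0.8830^7 and lends 978·0.8830^8 ≈ 361.4302 billion.

R361.4 billion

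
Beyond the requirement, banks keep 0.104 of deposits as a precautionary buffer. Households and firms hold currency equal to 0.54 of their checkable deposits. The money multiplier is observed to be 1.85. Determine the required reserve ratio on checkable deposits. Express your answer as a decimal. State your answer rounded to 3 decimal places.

0.188

Using m = 1.85. Since m = (1 + c)/(c + rr + e), the denominator satisfies c + rr + e = (1 + c)/m = (1 + 0.54) / 1.85 ≈ 0.832432.
With c = 0.54 and e = 0.104, the required reserve ratio on checkable deposits is 0.832432 − 0.54 − 0.104 = 0.188432.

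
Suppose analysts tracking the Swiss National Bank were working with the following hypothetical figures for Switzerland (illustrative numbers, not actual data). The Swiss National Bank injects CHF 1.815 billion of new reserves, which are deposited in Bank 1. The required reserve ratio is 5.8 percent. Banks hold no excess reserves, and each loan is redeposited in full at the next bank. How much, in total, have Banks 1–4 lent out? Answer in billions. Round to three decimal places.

CHF 6.267 billion

Bank i lends (1 − rr)^i of the original deposit: Bank 1 lends 1.815·0.9420 ≈ 1.7097, Bank 2 lends 1.815·0.9420² ≈ 1.6106, and so on.
Summing a geometric series: total = 1.815·[0.9420·(1 − 0.9420^4) / (1 − 0.9420)] ≈ 6.2666 billion.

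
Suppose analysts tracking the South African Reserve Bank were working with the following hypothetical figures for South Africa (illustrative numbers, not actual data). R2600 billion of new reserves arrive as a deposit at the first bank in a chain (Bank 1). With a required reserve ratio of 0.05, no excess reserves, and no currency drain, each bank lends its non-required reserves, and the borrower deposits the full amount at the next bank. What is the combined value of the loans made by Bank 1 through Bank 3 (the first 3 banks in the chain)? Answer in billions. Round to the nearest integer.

Bank i lends (1 − rr)^i of the original deposit: Bank 1 lends 2600·0.9500 = 2470.0000, Bank 2 lends 2600·0.9500² = 2346.5000, and so on.
Summing a geometric series: total = 2600·[0.9500·(1 − 0.9500^3) / (1 − 0.9500)] = 7045.6750 billion.

R7046 billion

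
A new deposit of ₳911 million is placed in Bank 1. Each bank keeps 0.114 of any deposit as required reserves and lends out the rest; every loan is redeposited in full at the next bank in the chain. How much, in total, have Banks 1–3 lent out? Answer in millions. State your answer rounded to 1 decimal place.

Bank i lends (1 − rr)^i of the original deposit: Bank 1 lends 911·0.8860 = 807.1460, Bank 2 lends 911·0.8860² ≈ 715.1314, and so on.
Summing a geometric series: total = 911·[0.8860·(1 − 0.8860^3) / (1 − 0.8860)] ≈ 2155.8837 million.

₳2155.9 million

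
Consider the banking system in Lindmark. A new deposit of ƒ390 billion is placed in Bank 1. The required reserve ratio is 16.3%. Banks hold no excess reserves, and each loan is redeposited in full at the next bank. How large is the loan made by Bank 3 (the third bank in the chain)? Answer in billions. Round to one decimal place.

ƒ228.7 billion

Each bank lends a fraction (1 − rr) = 0.8370 of the deposit it receives, so Bank 3 receives 390·0.8370^2 and lends 390·0.8370^3 ≈ 228.6867 billion.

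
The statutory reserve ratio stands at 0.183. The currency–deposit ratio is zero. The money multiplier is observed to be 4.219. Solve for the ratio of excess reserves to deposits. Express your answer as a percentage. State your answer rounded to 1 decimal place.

5.4%

Using m = 4.219. Since m = (1 + c)/(c + rr + e), the denominator satisfies c + rr + e = (1 + c)/m = (1 + 0) / 4.219 ≈ 0.237023.
With c = 0 and rr = 0.183, the ratio of excess reserves to deposits is 0.237023 − 0 − 0.183 = 0.054023.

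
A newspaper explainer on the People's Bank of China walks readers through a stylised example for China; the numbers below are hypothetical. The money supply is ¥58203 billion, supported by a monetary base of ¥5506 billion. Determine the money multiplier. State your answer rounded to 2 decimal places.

10.57

The money multiplier is m = M / MB = 58203 / 5506 ≈ 10.57083.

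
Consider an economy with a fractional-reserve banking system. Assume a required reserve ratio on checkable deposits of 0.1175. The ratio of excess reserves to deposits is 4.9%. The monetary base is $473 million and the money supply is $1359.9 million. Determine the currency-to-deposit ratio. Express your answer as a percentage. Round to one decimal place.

Using m = M/MB = 1359.9/473 ≈ 2.875053. From m = (1 + c)/(c + rr + e), rearranging gives 1 + c = m·(c + rr + e), so c·(1 − m) = m·(rr + e) − 1.
Hence c = [m·(rr + e) − 1]/(1 − m) = [2.875053 × (0.1175 + 0.049) − 1] / (1 − 2.875053) ≈ 0.278021.

27.8%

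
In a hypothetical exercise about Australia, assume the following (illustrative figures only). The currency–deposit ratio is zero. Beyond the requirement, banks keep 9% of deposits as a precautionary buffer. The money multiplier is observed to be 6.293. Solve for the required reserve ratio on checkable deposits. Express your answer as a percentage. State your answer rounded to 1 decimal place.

6.9%

Using m = 6.293. Since m = (1 + c)/(c + rr + e), the denominator satisfies c + rr + e = (1 + c)/m = (1 + 0) / 6.293 ≈ 0.158907.
With c = 0 and e = 0.09, the required reserve ratio on checkable deposits is 0.158907 − 0 − 0.09 = 0.068907.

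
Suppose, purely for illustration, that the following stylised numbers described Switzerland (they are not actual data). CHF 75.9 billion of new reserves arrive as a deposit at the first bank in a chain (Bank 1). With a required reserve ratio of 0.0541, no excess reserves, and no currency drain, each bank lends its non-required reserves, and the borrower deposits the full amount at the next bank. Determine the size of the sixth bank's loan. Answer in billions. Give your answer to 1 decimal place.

Each bank lends a fraction (1 − rr) = 0.9459 of the deposit it receives, so Bank 6 receives 75.9·0.9459^5 and lends 75.9·0.9459^6 ≈ 54.3642 billion.

CHF 54.4 billion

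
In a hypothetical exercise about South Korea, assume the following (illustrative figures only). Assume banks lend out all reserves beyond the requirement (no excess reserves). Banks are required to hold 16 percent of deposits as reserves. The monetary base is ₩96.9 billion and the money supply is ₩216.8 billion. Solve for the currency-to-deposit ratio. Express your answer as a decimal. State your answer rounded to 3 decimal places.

0.519

Using m = M/MB = 216.8/96.9 ≈ 2.237358. From m = (1 + c)/(c + rr + e), rearranging gives 1 + c = m·(c + rr + e), so c·(1 − m) = m·(rr + e) − 1.
Hence c = [m·(rr + e) − 1]/(1 − m) = [2.237358 × (0.16 + 0) − 1] / (1 − 2.237358) ≈ 0.518866.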